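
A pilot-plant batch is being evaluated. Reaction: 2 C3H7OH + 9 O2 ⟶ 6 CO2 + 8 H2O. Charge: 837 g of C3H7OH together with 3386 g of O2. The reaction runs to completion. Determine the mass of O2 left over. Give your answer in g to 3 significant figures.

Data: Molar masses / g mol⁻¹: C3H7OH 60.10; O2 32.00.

n(C3H7OH) = 837.0 / 60.10 = 13.93 mol
n(O2) = 3386 / 32.00 = 105.8 mol
n/ν → C3H7OH: 6.965, O2: 11.76; C3H7OH is limiting.
O2 consumed = (9/2) × 13.93 = 62.69 mol
O2 remaining = 105.8 − 62.69 = 43.11 mol
mass = 43.11 × 32.00 = 1380 g

1380 g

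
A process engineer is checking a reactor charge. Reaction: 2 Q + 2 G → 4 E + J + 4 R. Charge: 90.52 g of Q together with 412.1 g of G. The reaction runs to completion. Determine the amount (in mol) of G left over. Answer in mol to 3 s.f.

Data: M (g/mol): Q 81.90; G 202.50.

n(Q) = 90.52 / 81.90 = 1.105 mol
n(G) = 412.1 / 202.50 = 2.035 mol
n/ν for Q = 1.105/2 = 0.5525
n/ν for G = 2.035/2 = 1.018
Smallest n/ν is Q → limiting reagent.
G consumed = (2/2) × 1.105 = 1.105 mol
G remaining = 2.035 − 1.105 = 0.9300 mol

0.930 mol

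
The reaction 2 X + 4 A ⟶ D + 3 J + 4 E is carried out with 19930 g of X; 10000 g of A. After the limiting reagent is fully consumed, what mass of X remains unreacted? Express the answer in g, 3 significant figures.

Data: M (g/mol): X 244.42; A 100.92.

7820 g

n(X) = 19930 / 244.42 = 81.54 mol
n(A) = 10000 / 100.92 = 99.09 mol
n/ν → X: 40.77, A: 24.77; A is limiting.
X consumed = (2/4) × 99.09 = 49.55 mol
X remaining = 81.54 − 49.55 = 31.99 mol
mass = 31.99 × 244.42 = 7819 g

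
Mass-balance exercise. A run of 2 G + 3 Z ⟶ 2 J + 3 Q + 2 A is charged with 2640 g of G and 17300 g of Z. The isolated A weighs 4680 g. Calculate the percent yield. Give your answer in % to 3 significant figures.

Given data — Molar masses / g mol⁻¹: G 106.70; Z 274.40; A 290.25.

65.2 %

n(G) = 2640 / 106.70 = 24.74 mol
n(Z) = 17300 / 274.40 = 63.05 mol
n/ν for G = 24.74/2 = 12.37
n/ν for Z = 63.05/3 = 21.02
Smallest n/ν is G → limiting reagent.
theoretical n(A) = (2/2) × 24.74 = 24.74 mol → 7181 g
% yield = 4680 / 7181 × 100 = 65.17 %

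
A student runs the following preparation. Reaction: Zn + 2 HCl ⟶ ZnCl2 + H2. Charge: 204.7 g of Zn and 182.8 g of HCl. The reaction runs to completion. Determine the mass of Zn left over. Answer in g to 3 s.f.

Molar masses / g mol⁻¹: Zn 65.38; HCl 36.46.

n(Zn) = 204.7 / 65.38 = 3.131 mol
n(HCl) = 182.8 / 36.46 = 5.014 mol
n/ν for Zn = 3.131/1 = 3.131
n/ν for HCl = 5.014/2 = 2.507
Smallest n/ν is HCl → limiting reagent.
Zn consumed = (1/2) × 5.014 = 2.507 mol
Zn remaining = 3.131 − 2.507 = 0.6240 mol
mass = 0.6240 × 65.38 = 40.80 g

40.8 g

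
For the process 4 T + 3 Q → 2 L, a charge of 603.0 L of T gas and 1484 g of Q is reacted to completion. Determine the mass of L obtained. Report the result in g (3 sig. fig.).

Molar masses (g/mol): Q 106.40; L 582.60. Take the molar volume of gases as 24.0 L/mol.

5420 g

n(T) = 603.0 / 24.0 = 25.13 mol
n(Q) = 1484 / 106.40 = 13.95 mol
n/ν for T = 25.13/4 = 6.283
n/ν for Q = 13.95/3 = 4.650
Smallest n/ν is Q → limiting reagent.
n(L) = (2/3) × 13.95 = 9.300 mol
mass = 9.300 × 582.60 = 5418 g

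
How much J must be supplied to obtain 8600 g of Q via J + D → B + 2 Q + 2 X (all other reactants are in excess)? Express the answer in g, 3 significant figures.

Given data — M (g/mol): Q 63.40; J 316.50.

n(Q) = 8600 / 63.40 = 135.6 mol
n(J) = (1/2) × 135.6 = 67.80 mol
mass = 67.80 × 316.50 = 21460 g

21500 g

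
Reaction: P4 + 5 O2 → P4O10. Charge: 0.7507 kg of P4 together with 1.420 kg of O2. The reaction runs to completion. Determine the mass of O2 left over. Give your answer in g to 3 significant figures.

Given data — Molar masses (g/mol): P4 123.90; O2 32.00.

n(P4) = 0.7507×1000 / 123.90 = 6.059 mol
n(O2) = 1.420×1000 / 32.00 = 44.38 mol
n/ν for P4 = 6.059/1 = 6.059
n/ν for O2 = 44.38/5 = 8.876
Smallest n/ν is P4 → limiting reagent.
O2 consumed = (5/1) × 6.059 = 30.30 mol
O2 remaining = 44.38 − 30.30 = 14.08 mol
mass = 14.08 × 32.00 = 450.6 g

451 g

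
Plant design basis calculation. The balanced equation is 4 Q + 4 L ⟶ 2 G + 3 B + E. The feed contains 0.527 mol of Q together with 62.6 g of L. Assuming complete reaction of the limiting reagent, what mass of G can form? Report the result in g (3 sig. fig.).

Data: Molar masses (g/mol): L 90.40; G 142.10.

37.4 g

n(Q) = 0.5270 mol
n(L) = 62.60 / 90.40 = 0.6925 mol
n/ν → Q: 0.1318, L: 0.1731; Q is limiting.
n(G) = (2/4) × 0.5270 = 0.2635 mol
mass = 0.2635 × 142.10 = 37.44 g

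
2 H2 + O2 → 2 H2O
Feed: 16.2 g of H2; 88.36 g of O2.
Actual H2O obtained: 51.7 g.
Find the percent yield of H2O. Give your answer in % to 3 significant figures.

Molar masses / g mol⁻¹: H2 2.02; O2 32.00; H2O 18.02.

52.0 %

n(H2) = 16.20 / 2.02 = 8.020 mol
n(O2) = 88.36 / 32.00 = 2.761 mol
n/ν → H2: 4.010, O2: 2.761; O2 is limiting.
theoretical n(H2O) = (2/1) × 2.761 = 5.522 mol → 99.51 g
% yield = 51.7 / 99.51 × 100 = 51.95 %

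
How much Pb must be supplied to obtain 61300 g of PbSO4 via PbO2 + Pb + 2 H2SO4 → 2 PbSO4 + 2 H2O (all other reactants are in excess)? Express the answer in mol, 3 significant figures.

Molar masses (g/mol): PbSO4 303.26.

n(PbSO4) = 61300 / 303.26 = 202.1 mol
n(Pb) = (1/2) × 202.1 = 101.1 mol

101 mol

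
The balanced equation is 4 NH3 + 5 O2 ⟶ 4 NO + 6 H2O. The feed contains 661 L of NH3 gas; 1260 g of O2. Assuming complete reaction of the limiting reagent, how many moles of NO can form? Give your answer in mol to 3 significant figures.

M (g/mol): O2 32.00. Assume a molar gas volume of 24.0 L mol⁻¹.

27.5 mol

n(NH3) = 661.0 / 24.0 = 27.54 mol
n(O2) = 1260 / 32.00 = 39.38 mol
n/ν for NH3 = 27.54/4 = 6.885
n/ν for O2 = 39.38/5 = 7.876
Smallest n/ν is NH3 → limiting reagent.
n(NO) = (4/4) × 27.54 = 27.54 mol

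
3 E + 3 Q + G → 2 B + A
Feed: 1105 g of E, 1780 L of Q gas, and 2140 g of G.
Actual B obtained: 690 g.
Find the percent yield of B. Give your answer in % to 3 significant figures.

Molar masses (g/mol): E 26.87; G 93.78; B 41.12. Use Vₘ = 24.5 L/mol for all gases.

61.2 %

n(E) = 1105 / 26.87 = 41.12 mol
n(Q) = 1780 / 24.5 = 72.65 mol
n(G) = 2140 / 93.78 = 22.82 mol
n/ν for E = 41.12/3 = 13.71
n/ν for Q = 72.65/3 = 24.22
n/ν for G = 22.82/1 = 22.82
Smallest n/ν is E → limiting reagent.
theoretical n(B) = (2/3) × 41.12 = 27.41 mol → 1127 g
% yield = 690 / 1127 × 100 = 61.22 %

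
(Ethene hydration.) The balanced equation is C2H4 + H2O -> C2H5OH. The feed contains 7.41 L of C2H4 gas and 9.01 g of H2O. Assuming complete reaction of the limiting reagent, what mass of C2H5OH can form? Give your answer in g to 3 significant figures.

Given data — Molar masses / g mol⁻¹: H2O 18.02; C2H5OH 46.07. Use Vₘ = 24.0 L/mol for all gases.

n(C2H4) = 7.410 / 24.0 = 0.3088 mol
n(H2O) = 9.010 / 18.02 = 0.5000 mol
n/ν → C2H4: 0.3088, H2O: 0.5000; C2H4 is limiting.
n(C2H5OH) = (1/1) × 0.3088 = 0.3088 mol
mass = 0.3088 × 46.07 = 14.23 g

14.2 g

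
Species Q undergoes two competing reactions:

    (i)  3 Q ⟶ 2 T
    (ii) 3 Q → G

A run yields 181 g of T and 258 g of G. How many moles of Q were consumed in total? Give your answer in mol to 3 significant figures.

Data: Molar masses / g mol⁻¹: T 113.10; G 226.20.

n(T) = 181 / 113.10 = 1.600 mol
n(G) = 258 / 226.20 = 1.141 mol
n(Q) via (i) = (3/2)×1.600 = 2.400 mol
n(Q) via (ii) = (3/1)×1.141 = 3.423 mol
total n(Q) = 2.400 + 3.423 = 5.823 mol

5.82 mol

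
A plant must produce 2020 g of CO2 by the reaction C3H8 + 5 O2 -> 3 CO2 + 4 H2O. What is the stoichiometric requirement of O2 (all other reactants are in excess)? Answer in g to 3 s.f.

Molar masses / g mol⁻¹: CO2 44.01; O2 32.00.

n(CO2) = 2020 / 44.01 = 45.90 mol
n(O2) = (5/3) × 45.90 = 76.50 mol
mass = 76.50 × 32.00 = 2448 g

2450 g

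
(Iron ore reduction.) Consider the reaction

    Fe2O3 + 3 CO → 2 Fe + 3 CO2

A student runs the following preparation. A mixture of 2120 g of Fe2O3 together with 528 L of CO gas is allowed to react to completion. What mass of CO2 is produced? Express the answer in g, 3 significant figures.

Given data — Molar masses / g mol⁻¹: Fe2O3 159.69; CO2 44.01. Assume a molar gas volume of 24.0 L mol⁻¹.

968 g

n(Fe2O3) = 2120 / 159.69 = 13.28 mol
n(CO) = 528.0 / 24.0 = 22.00 mol
n/ν for Fe2O3 = 13.28/1 = 13.28
n/ν for CO = 22.00/3 = 7.333
Smallest n/ν is CO → limiting reagent.
n(CO2) = (3/3) × 22.00 = 22.00 mol
mass = 22.00 × 44.01 = 968.2 g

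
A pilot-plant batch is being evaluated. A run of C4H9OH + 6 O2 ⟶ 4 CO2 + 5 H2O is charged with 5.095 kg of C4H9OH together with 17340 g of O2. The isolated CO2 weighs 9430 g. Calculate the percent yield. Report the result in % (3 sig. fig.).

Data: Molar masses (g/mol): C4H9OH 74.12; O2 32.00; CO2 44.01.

77.9 %

n(C4H9OH) = 5.095×1000 / 74.12 = 68.74 mol
n(O2) = 17340 / 32.00 = 541.9 mol
n/ν for C4H9OH = 68.74/1 = 68.74
n/ν for O2 = 541.9/6 = 90.32
Smallest n/ν is C4H9OH → limiting reagent.
theoretical n(CO2) = (4/1) × 68.74 = 275.0 mol → 12100 g
% yield = 9430 / 12100 × 100 = 77.93 %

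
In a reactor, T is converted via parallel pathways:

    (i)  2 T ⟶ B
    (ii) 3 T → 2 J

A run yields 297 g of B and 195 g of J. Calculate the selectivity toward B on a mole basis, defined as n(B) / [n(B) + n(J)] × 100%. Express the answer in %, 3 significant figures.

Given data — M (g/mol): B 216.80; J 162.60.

53.3 %

n(B) = 297 / 216.80 = 1.370 mol
n(J) = 195 / 162.60 = 1.199 mol
selectivity = 1.370/(1.370+1.199) × 100 = 53.33 %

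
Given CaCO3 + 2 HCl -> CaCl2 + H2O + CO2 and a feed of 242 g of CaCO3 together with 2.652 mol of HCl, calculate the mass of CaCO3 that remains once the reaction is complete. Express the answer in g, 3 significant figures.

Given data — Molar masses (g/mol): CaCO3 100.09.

109 g

n(CaCO3) = 242.0 / 100.09 = 2.418 mol
n(HCl) = 2.652 mol
n/ν → CaCO3: 2.418, HCl: 1.326; HCl is limiting.
CaCO3 consumed = (1/2) × 2.652 = 1.326 mol
CaCO3 remaining = 2.418 − 1.326 = 1.092 mol
mass = 1.092 × 100.09 = 109.3 g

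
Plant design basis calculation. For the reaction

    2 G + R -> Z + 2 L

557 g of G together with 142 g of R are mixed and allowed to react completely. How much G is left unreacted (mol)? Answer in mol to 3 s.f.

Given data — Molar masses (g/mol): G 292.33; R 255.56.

0.794 mol

n(G) = 557.0 / 292.33 = 1.905 mol
n(R) = 142.0 / 255.56 = 0.5556 mol
n/ν → G: 0.9525, R: 0.5556; R is limiting.
G consumed = (2/1) × 0.5556 = 1.111 mol
G remaining = 1.905 − 1.111 = 0.7940 mol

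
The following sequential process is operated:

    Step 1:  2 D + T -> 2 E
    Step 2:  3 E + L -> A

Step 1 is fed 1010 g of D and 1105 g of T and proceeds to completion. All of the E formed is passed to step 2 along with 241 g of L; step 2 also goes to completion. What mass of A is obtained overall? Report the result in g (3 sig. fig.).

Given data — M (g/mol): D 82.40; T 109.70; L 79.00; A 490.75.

1500 g

Step 1:
n(D) = 1010 / 82.40 = 12.26 mol
n(T) = 1105 / 109.70 = 10.07 mol
n/ν → D: 6.130, T: 10.07; D is limiting.
n(E) produced = (2/2) × 12.26 = 12.26 mol
Step 2:
n(E) available = 12.26 mol
n(L) = 241.0 / 79.00 = 3.051 mol
n/ν → E: 4.087, L: 3.051; L is limiting.
n(A) = (1/1) × 3.051 = 3.051 mol
mass = 3.051 × 490.75 = 1497 g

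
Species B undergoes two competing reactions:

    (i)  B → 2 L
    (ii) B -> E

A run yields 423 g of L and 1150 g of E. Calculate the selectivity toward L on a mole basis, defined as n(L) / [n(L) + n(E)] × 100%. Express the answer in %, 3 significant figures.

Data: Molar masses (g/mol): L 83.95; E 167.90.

n(L) = 423 / 83.95 = 5.039 mol
n(E) = 1150 / 167.90 = 6.849 mol
selectivity = 5.039/(5.039+6.849) × 100 = 42.39 %

42.4 %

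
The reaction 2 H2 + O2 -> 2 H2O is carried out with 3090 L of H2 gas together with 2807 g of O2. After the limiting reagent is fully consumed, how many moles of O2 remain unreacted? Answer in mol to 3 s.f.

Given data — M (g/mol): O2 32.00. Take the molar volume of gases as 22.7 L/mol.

n(H2) = 3090 / 22.7 = 136.1 mol
n(O2) = 2807 / 32.00 = 87.72 mol
n/ν for H2 = 136.1/2 = 68.05
n/ν for O2 = 87.72/1 = 87.72
Smallest n/ν is H2 → limiting reagent.
O2 consumed = (1/2) × 136.1 = 68.05 mol
O2 remaining = 87.72 − 68.05 = 19.67 mol

19.7 mol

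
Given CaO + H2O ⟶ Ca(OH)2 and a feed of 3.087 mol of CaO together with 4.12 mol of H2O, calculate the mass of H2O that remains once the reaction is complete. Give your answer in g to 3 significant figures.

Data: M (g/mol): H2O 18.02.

18.6 g

n(CaO) = 3.087 mol
n(H2O) = 4.120 mol
n/ν for CaO = 3.087/1 = 3.087
n/ν for H2O = 4.120/1 = 4.120
Smallest n/ν is CaO → limiting reagent.
H2O consumed = (1/1) × 3.087 = 3.087 mol
H2O remaining = 4.120 − 3.087 = 1.033 mol
mass = 1.033 × 18.02 = 18.61 g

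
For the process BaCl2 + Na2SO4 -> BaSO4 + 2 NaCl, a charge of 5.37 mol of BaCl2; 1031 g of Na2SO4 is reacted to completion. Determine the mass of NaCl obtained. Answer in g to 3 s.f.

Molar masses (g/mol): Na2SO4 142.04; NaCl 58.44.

n(BaCl2) = 5.370 mol
n(Na2SO4) = 1031 / 142.04 = 7.259 mol
n/ν for BaCl2 = 5.370/1 = 5.370
n/ν for Na2SO4 = 7.259/1 = 7.259
Smallest n/ν is BaCl2 → limiting reagent.
n(NaCl) = (2/1) × 5.370 = 10.74 mol
mass = 10.74 × 58.44 = 627.6 g

628 g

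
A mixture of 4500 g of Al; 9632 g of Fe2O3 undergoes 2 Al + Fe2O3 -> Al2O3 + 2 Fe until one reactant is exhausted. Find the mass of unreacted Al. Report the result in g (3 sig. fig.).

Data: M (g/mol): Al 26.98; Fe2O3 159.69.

1250 g

n(Al) = 4500 / 26.98 = 166.8 mol
n(Fe2O3) = 9632 / 159.69 = 60.32 mol
n/ν → Al: 83.40, Fe2O3: 60.32; Fe2O3 is limiting.
Al consumed = (2/1) × 60.32 = 120.6 mol
Al remaining = 166.8 − 120.6 = 46.20 mol
mass = 46.20 × 26.98 = 1246 g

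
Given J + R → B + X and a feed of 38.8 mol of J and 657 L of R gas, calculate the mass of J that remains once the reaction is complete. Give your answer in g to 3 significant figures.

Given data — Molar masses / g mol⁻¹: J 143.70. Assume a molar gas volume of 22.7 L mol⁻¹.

1420 g

n(J) = 38.80 mol
n(R) = 657.0 / 22.7 = 28.94 mol
n/ν for J = 38.80/1 = 38.80
n/ν for R = 28.94/1 = 28.94
Smallest n/ν is R → limiting reagent.
J consumed = (1/1) × 28.94 = 28.94 mol
J remaining = 38.80 − 28.94 = 9.860 mol
mass = 9.860 × 143.70 = 1417 g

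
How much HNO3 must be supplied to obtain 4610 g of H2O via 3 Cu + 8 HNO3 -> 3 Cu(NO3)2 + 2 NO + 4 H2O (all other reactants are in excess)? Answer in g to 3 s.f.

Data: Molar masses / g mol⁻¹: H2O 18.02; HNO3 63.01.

32200 g

n(H2O) = 4610 / 18.02 = 255.8 mol
n(HNO3) = (8/4) × 255.8 = 511.6 mol
mass = 511.6 × 63.01 = 32240 g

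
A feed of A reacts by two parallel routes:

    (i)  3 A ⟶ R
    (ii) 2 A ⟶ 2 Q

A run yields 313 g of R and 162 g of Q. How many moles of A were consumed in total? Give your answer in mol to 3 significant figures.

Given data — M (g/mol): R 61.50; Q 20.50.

n(R) = 313 / 61.50 = 5.089 mol
n(Q) = 162 / 20.50 = 7.902 mol
n(A) via (i) = (3/1)×5.089 = 15.27 mol
n(A) via (ii) = (2/2)×7.902 = 7.902 mol
total n(A) = 15.27 + 7.902 = 23.17 mol

23.2 mol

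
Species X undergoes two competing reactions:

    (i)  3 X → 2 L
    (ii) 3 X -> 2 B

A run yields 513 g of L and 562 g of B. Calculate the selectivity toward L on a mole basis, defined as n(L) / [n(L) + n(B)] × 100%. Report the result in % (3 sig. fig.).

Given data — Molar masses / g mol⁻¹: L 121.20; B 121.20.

n(L) = 513 / 121.20 = 4.233 mol
n(B) = 562 / 121.20 = 4.637 mol
selectivity = 4.233/(4.233+4.637) × 100 = 47.72 %

47.7 %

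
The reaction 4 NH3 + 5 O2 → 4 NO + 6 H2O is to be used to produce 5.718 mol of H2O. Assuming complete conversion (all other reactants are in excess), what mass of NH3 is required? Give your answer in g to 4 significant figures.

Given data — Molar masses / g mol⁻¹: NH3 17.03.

64.92 g

n(H2O) = 5.718 mol
n(NH3) = (4/6) × 5.718 = 3.812 mol
mass = 3.812 × 17.03 = 64.92 g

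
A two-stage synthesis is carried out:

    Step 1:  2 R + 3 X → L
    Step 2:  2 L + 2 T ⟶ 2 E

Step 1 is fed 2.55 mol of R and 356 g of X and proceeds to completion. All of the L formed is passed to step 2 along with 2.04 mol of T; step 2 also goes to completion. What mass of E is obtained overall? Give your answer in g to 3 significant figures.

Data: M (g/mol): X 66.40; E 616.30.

786 g

Step 1:
n(R) = 2.550 mol
n(X) = 356.0 / 66.40 = 5.361 mol
n/ν → R: 1.275, X: 1.787; R is limiting.
n(L) produced = (1/2) × 2.550 = 1.275 mol
Step 2:
n(L) available = 1.275 mol
n(T) = 2.040 mol
n/ν → L: 0.6375, T: 1.020; L is limiting.
n(E) = (2/2) × 1.275 = 1.275 mol
mass = 1.275 × 616.30 = 785.8 g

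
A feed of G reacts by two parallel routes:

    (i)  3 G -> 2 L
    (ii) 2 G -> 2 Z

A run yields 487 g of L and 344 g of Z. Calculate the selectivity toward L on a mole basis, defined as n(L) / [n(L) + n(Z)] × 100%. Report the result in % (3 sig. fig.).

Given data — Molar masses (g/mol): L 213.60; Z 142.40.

n(L) = 487 / 213.60 = 2.280 mol
n(Z) = 344 / 142.40 = 2.416 mol
selectivity = 2.280/(2.280+2.416) × 100 = 48.55 %

48.6 %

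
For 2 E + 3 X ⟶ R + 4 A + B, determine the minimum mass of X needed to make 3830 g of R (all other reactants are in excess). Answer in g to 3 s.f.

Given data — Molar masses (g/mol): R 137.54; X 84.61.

7070 g

n(R) = 3830 / 137.54 = 27.85 mol
n(X) = (3/1) × 27.85 = 83.55 mol
mass = 83.55 × 84.61 = 7069 g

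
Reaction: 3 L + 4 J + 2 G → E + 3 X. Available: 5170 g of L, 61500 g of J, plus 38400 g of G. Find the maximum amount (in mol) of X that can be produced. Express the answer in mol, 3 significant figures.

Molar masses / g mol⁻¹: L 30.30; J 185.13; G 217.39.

171 mol

n(L) = 5170 / 30.30 = 170.6 mol
n(J) = 61500 / 185.13 = 332.2 mol
n(G) = 38400 / 217.39 = 176.6 mol
n/ν for L = 170.6/3 = 56.87
n/ν for J = 332.2/4 = 83.05
n/ν for G = 176.6/2 = 88.30
Smallest n/ν is L → limiting reagent.
n(X) = (3/3) × 170.6 = 170.6 mol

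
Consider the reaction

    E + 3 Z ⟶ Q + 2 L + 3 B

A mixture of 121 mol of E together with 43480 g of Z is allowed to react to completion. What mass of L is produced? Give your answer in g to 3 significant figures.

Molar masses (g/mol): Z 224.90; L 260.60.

n(E) = 121.0 mol
n(Z) = 43480 / 224.90 = 193.3 mol
n/ν for E = 121.0/1 = 121.0
n/ν for Z = 193.3/3 = 64.43
Smallest n/ν is Z → limiting reagent.
n(L) = (2/3) × 193.3 = 128.9 mol
mass = 128.9 × 260.60 = 33590 g

33600 g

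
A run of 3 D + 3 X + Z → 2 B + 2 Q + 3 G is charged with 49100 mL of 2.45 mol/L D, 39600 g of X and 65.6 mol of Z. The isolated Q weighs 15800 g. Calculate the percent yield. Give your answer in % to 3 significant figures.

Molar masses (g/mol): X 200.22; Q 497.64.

39.6 %

n(D) = 2.45 × 49100/1000 = 120.3 mol
n(X) = 39600 / 200.22 = 197.8 mol
n(Z) = 65.60 mol
n/ν → D: 40.10, X: 65.93, Z: 65.60; D is limiting.
theoretical n(Q) = (2/3) × 120.3 = 80.20 mol → 39910 g
% yield = 15800 / 39910 × 100 = 39.59 %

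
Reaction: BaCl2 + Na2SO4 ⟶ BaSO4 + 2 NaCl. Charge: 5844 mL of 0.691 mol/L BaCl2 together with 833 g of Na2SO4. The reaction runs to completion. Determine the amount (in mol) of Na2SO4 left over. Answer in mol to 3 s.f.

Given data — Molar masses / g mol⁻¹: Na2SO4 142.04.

n(BaCl2) = 0.691 × 5844/1000 = 4.038 mol
n(Na2SO4) = 833.0 / 142.04 = 5.865 mol
n/ν → BaCl2: 4.038, Na2SO4: 5.865; BaCl2 is limiting.
Na2SO4 consumed = (1/1) × 4.038 = 4.038 mol
Na2SO4 remaining = 5.865 − 4.038 = 1.827 mol

1.83 mol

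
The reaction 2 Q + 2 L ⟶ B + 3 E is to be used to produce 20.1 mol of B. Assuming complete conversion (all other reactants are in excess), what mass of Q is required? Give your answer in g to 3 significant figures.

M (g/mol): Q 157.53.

n(B) = 20.10 mol
n(Q) = (2/1) × 20.10 = 40.20 mol
mass = 40.20 × 157.53 = 6333 g

6330 g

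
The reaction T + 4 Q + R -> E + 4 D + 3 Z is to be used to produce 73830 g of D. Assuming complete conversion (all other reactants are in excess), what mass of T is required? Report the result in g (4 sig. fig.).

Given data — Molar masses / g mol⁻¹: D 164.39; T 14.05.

n(D) = 73830 / 164.39 = 449.1 mol
n(T) = (1/4) × 449.1 = 112.3 mol
mass = 112.3 × 14.05 = 1578 g

1578 g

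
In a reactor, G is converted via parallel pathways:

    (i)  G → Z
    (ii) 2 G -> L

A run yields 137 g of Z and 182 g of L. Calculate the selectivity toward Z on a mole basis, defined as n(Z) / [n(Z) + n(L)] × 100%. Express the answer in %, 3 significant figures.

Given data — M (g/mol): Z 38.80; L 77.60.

n(Z) = 137 / 38.80 = 3.531 mol
n(L) = 182 / 77.60 = 2.345 mol
selectivity = 3.531/(3.531+2.345) × 100 = 60.09 %

60.1 %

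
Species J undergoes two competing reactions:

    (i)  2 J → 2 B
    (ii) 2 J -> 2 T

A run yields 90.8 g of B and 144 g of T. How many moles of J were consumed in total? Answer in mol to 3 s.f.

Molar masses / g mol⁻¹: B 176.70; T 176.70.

1.33 mol

n(B) = 90.8 / 176.70 = 0.5139 mol
n(T) = 144 / 176.70 = 0.8149 mol
n(J) via (i) = (2/2)×0.5139 = 0.5139 mol
n(J) via (ii) = (2/2)×0.8149 = 0.8149 mol
total n(J) = 0.5139 + 0.8149 = 1.329 mol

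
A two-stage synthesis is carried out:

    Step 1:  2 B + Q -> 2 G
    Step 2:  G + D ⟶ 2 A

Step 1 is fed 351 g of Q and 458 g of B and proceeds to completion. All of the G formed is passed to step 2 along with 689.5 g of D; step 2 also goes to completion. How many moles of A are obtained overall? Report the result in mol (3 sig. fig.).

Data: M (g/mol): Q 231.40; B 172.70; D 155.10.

Step 1:
n(Q) = 351.0 / 231.40 = 1.517 mol
n(B) = 458.0 / 172.70 = 2.652 mol
n/ν for Q = 1.517/1 = 1.517
n/ν for B = 2.652/2 = 1.326
Smallest n/ν is B → limiting reagent.
n(G) produced = (2/2) × 2.652 = 2.652 mol
Step 2:
n(G) available = 2.652 mol
n(D) = 689.5 / 155.10 = 4.446 mol
n/ν for G = 2.652/1 = 2.652
n/ν for D = 4.446/1 = 4.446
Smallest n/ν is G → limiting reagent.
n(A) = (2/1) × 2.652 = 5.304 mol

5.30 mol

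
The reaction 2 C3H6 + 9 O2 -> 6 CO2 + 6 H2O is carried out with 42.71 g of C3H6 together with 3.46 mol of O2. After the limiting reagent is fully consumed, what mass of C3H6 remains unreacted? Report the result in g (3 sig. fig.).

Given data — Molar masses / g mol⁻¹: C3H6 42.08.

n(C3H6) = 42.71 / 42.08 = 1.015 mol
n(O2) = 3.460 mol
n/ν for C3H6 = 1.015/2 = 0.5075
n/ν for O2 = 3.460/9 = 0.3844
Smallest n/ν is O2 → limiting reagent.
C3H6 consumed = (2/9) × 3.460 = 0.7689 mol
C3H6 remaining = 1.015 − 0.7689 = 0.2461 mol
mass = 0.2461 × 42.08 = 10.36 g

10.4 g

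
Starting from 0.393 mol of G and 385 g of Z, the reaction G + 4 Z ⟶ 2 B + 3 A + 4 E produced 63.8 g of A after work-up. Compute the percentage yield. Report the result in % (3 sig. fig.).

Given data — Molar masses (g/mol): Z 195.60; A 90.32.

n(G) = 0.3930 mol
n(Z) = 385.0 / 195.60 = 1.968 mol
n/ν for G = 0.3930/1 = 0.3930
n/ν for Z = 1.968/4 = 0.4920
Smallest n/ν is G → limiting reagent.
theoretical n(A) = (3/1) × 0.3930 = 1.179 mol → 106.5 g
% yield = 63.8 / 106.5 × 100 = 59.91 %

59.9 %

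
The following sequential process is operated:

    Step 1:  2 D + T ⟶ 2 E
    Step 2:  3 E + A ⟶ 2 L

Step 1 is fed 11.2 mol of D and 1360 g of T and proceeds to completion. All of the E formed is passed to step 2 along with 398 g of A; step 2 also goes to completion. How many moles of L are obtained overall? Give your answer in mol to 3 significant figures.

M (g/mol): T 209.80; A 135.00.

5.90 mol

Step 1:
n(D) = 11.20 mol
n(T) = 1360 / 209.80 = 6.482 mol
n/ν for D = 11.20/2 = 5.600
n/ν for T = 6.482/1 = 6.482
Smallest n/ν is D → limiting reagent.
n(E) produced = (2/2) × 11.20 = 11.20 mol
Step 2:
n(E) available = 11.20 mol
n(A) = 398.0 / 135.00 = 2.948 mol
n/ν for E = 11.20/3 = 3.733
n/ν for A = 2.948/1 = 2.948
Smallest n/ν is A → limiting reagent.
n(L) = (2/1) × 2.948 = 5.896 mol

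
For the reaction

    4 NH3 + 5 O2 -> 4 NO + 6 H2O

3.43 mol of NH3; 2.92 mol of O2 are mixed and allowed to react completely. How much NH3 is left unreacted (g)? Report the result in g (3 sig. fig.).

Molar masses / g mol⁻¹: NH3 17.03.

18.6 g

n(NH3) = 3.430 mol
n(O2) = 2.920 mol
n/ν for NH3 = 3.430/4 = 0.8575
n/ν for O2 = 2.920/5 = 0.5840
Smallest n/ν is O2 → limiting reagent.
NH3 consumed = (4/5) × 2.920 = 2.336 mol
NH3 remaining = 3.430 − 2.336 = 1.094 mol
mass = 1.094 × 17.03 = 18.63 g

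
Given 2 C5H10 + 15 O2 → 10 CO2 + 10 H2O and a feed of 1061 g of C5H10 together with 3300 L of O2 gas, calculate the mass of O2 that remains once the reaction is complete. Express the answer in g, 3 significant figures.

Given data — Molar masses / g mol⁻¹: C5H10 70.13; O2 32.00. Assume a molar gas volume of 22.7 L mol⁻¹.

1020 g

n(C5H10) = 1061 / 70.13 = 15.13 mol
n(O2) = 3300 / 22.7 = 145.4 mol
n/ν for C5H10 = 15.13/2 = 7.565
n/ν for O2 = 145.4/15 = 9.693
Smallest n/ν is C5H10 → limiting reagent.
O2 consumed = (15/2) × 15.13 = 113.5 mol
O2 remaining = 145.4 − 113.5 = 31.90 mol
mass = 31.90 × 32.00 = 1021 g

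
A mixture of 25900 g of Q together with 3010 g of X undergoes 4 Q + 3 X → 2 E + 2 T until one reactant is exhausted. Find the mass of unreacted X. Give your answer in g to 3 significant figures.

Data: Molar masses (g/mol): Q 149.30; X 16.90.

811 g

n(Q) = 25900 / 149.30 = 173.5 mol
n(X) = 3010 / 16.90 = 178.1 mol
n/ν for Q = 173.5/4 = 43.38
n/ν for X = 178.1/3 = 59.37
Smallest n/ν is Q → limiting reagent.
X consumed = (3/4) × 173.5 = 130.1 mol
X remaining = 178.1 − 130.1 = 48.00 mol
mass = 48.00 × 16.90 = 811.2 g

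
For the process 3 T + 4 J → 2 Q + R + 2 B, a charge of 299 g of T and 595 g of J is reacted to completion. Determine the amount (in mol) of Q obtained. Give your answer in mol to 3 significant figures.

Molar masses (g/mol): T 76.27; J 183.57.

1.62 mol

n(T) = 299.0 / 76.27 = 3.920 mol
n(J) = 595.0 / 183.57 = 3.241 mol
n/ν for T = 3.920/3 = 1.307
n/ν for J = 3.241/4 = 0.8103
Smallest n/ν is J → limiting reagent.
n(Q) = (2/4) × 3.241 = 1.621 mol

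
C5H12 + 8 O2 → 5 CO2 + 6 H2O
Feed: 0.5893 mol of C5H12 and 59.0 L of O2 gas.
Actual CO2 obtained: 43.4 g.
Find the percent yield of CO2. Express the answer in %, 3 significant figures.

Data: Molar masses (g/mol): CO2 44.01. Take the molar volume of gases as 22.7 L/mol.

n(C5H12) = 0.5893 mol
n(O2) = 59.00 / 22.7 = 2.599 mol
n/ν → C5H12: 0.5893, O2: 0.3249; O2 is limiting.
theoretical n(CO2) = (5/8) × 2.599 = 1.624 mol → 71.47 g
% yield = 43.4 / 71.47 × 100 = 60.72 %

60.7 %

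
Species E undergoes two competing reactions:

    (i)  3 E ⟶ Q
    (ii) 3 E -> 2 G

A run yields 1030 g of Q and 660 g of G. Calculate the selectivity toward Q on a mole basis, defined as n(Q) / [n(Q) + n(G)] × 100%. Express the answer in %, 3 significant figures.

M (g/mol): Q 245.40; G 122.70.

n(Q) = 1030 / 245.40 = 4.197 mol
n(G) = 660 / 122.70 = 5.379 mol
selectivity = 4.197/(4.197+5.379) × 100 = 43.83 %

43.8 %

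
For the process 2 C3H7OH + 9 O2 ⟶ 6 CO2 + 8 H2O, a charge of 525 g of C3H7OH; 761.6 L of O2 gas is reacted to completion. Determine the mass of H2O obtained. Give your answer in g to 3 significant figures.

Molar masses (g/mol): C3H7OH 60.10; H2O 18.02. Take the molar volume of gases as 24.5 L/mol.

n(C3H7OH) = 525.0 / 60.10 = 8.735 mol
n(O2) = 761.6 / 24.5 = 31.09 mol
n/ν for C3H7OH = 8.735/2 = 4.368
n/ν for O2 = 31.09/9 = 3.454
Smallest n/ν is O2 → limiting reagent.
n(H2O) = (8/9) × 31.09 = 27.64 mol
mass = 27.64 × 18.02 = 498.1 g

498 g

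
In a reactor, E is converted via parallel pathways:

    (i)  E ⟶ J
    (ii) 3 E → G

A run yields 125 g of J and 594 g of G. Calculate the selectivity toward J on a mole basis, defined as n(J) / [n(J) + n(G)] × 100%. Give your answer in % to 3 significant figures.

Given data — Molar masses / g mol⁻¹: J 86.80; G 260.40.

n(J) = 125 / 86.80 = 1.440 mol
n(G) = 594 / 260.40 = 2.281 mol
selectivity = 1.440/(1.440+2.281) × 100 = 38.70 %

38.7 %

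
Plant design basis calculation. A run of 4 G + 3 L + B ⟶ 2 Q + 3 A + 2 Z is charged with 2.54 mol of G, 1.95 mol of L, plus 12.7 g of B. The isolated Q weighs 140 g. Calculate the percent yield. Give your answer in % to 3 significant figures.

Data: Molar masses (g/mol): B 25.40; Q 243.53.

n(G) = 2.540 mol
n(L) = 1.950 mol
n(B) = 12.70 / 25.40 = 0.5000 mol
n/ν for G = 2.540/4 = 0.6350
n/ν for L = 1.950/3 = 0.6500
n/ν for B = 0.5000/1 = 0.5000
Smallest n/ν is B → limiting reagent.
theoretical n(Q) = (2/1) × 0.5000 = 1.000 mol → 243.5 g
% yield = 140 / 243.5 × 100 = 57.49 %

57.5 %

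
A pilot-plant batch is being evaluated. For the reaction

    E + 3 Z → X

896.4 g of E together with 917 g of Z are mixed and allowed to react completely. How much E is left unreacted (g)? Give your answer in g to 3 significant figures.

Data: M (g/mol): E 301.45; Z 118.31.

118 g

n(E) = 896.4 / 301.45 = 2.974 mol
n(Z) = 917.0 / 118.31 = 7.751 mol
n/ν for E = 2.974/1 = 2.974
n/ν for Z = 7.751/3 = 2.584
Smallest n/ν is Z → limiting reagent.
E consumed = (1/3) × 7.751 = 2.584 mol
E remaining = 2.974 − 2.584 = 0.3900 mol
mass = 0.3900 × 301.45 = 117.6 g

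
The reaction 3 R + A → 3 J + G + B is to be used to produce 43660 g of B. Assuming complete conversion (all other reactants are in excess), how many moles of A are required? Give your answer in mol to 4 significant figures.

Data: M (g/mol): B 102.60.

n(B) = 43660 / 102.60 = 425.5 mol
n(A) = (1/1) × 425.5 = 425.5 mol

425.5 mol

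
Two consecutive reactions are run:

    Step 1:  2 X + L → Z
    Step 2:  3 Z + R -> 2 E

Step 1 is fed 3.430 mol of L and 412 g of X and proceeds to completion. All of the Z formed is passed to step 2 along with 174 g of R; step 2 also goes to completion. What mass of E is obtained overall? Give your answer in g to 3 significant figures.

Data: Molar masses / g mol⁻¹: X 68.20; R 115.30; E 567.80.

Step 1:
n(L) = 3.430 mol
n(X) = 412.0 / 68.20 = 6.041 mol
n/ν for L = 3.430/1 = 3.430
n/ν for X = 6.041/2 = 3.021
Smallest n/ν is X → limiting reagent.
n(Z) produced = (1/2) × 6.041 = 3.021 mol
Step 2:
n(Z) available = 3.021 mol
n(R) = 174.0 / 115.30 = 1.509 mol
n/ν for Z = 3.021/3 = 1.007
n/ν for R = 1.509/1 = 1.509
Smallest n/ν is Z → limiting reagent.
n(E) = (2/3) × 3.021 = 2.014 mol
mass = 2.014 × 567.80 = 1144 g

1140 g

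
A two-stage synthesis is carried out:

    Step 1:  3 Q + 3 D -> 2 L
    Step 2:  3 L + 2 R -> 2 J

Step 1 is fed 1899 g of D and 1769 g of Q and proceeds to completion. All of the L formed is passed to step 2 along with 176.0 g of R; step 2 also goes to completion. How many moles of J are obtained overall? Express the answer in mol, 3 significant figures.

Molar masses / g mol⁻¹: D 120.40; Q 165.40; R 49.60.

3.55 mol

Step 1:
n(D) = 1899 / 120.40 = 15.77 mol
n(Q) = 1769 / 165.40 = 10.70 mol
n/ν for D = 15.77/3 = 5.257
n/ν for Q = 10.70/3 = 3.567
Smallest n/ν is Q → limiting reagent.
n(L) produced = (2/3) × 10.70 = 7.133 mol
Step 2:
n(L) available = 7.133 mol
n(R) = 176.0 / 49.60 = 3.548 mol
n/ν for L = 7.133/3 = 2.378
n/ν for R = 3.548/2 = 1.774
Smallest n/ν is R → limiting reagent.
n(J) = (2/2) × 3.548 = 3.548 mol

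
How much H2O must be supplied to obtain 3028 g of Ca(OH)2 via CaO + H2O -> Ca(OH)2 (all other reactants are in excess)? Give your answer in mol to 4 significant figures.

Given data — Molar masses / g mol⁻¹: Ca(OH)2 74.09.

n(Ca(OH)2) = 3028 / 74.09 = 40.87 mol
n(H2O) = (1/1) × 40.87 = 40.87 mol

40.87 mol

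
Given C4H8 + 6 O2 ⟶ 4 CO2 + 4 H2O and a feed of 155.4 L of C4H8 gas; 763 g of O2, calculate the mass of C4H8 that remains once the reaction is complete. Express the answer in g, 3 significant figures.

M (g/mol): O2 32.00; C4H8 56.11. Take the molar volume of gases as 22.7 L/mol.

161 g

n(C4H8) = 155.4 / 22.7 = 6.846 mol
n(O2) = 763.0 / 32.00 = 23.84 mol
n/ν for C4H8 = 6.846/1 = 6.846
n/ν for O2 = 23.84/6 = 3.973
Smallest n/ν is O2 → limiting reagent.
C4H8 consumed = (1/6) × 23.84 = 3.973 mol
C4H8 remaining = 6.846 − 3.973 = 2.873 mol
mass = 2.873 × 56.11 = 161.2 g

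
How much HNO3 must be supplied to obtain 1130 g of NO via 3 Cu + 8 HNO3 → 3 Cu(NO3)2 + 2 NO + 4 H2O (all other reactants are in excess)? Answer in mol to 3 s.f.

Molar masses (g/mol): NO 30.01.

151 mol

n(NO) = 1130 / 30.01 = 37.65 mol
n(HNO3) = (8/2) × 37.65 = 150.6 mol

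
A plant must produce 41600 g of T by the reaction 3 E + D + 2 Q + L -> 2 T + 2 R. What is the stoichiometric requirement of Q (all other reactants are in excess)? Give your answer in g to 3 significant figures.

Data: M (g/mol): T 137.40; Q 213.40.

n(T) = 41600 / 137.40 = 302.8 mol
n(Q) = (2/2) × 302.8 = 302.8 mol
mass = 302.8 × 213.40 = 64620 g

64600 g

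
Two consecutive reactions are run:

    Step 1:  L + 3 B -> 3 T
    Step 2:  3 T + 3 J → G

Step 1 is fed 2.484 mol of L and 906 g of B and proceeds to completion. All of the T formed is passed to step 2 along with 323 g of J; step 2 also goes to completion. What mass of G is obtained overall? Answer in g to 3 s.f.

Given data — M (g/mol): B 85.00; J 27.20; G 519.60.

1290 g

Step 1:
n(L) = 2.484 mol
n(B) = 906.0 / 85.00 = 10.66 mol
n/ν for L = 2.484/1 = 2.484
n/ν for B = 10.66/3 = 3.553
Smallest n/ν is L → limiting reagent.
n(T) produced = (3/1) × 2.484 = 7.452 mol
Step 2:
n(T) available = 7.452 mol
n(J) = 323.0 / 27.20 = 11.88 mol
n/ν for T = 7.452/3 = 2.484
n/ν for J = 11.88/3 = 3.960
Smallest n/ν is T → limiting reagent.
n(G) = (1/3) × 7.452 = 2.484 mol
mass = 2.484 × 519.60 = 1291 g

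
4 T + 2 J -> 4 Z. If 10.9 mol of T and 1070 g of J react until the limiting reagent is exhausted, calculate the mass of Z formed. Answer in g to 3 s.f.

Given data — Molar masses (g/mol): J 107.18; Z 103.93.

n(T) = 10.90 mol
n(J) = 1070 / 107.18 = 9.983 mol
n/ν for T = 10.90/4 = 2.725
n/ν for J = 9.983/2 = 4.992
Smallest n/ν is T → limiting reagent.
n(Z) = (4/4) × 10.90 = 10.90 mol
mass = 10.90 × 103.93 = 1133 g

1130 g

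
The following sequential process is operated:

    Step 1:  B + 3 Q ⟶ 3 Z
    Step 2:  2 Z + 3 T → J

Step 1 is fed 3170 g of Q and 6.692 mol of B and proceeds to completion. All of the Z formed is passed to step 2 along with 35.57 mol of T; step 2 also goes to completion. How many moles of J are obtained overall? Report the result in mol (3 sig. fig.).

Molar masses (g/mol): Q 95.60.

Step 1:
n(Q) = 3170 / 95.60 = 33.16 mol
n(B) = 6.692 mol
n/ν for Q = 33.16/3 = 11.05
n/ν for B = 6.692/1 = 6.692
Smallest n/ν is B → limiting reagent.
n(Z) produced = (3/1) × 6.692 = 20.08 mol
Step 2:
n(Z) available = 20.08 mol
n(T) = 35.57 mol
n/ν for Z = 20.08/2 = 10.04
n/ν for T = 35.57/3 = 11.86
Smallest n/ν is Z → limiting reagent.
n(J) = (1/2) × 20.08 = 10.04 mol

10.0 mol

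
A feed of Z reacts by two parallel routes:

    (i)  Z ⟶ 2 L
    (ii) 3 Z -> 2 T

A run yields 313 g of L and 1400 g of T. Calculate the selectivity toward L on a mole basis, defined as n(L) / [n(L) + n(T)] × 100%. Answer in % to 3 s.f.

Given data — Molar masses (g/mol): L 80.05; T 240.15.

40.1 %

n(L) = 313 / 80.05 = 3.910 mol
n(T) = 1400 / 240.15 = 5.830 mol
selectivity = 3.910/(3.910+5.830) × 100 = 40.14 %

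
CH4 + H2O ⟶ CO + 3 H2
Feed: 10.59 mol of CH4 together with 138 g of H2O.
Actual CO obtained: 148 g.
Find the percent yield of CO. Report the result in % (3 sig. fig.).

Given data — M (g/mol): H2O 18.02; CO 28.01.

69.0 %

n(CH4) = 10.59 mol
n(H2O) = 138.0 / 18.02 = 7.658 mol
n/ν → CH4: 10.59, H2O: 7.658; H2O is limiting.
theoretical n(CO) = (1/1) × 7.658 = 7.658 mol → 214.5 g
% yield = 148 / 214.5 × 100 = 69.00 %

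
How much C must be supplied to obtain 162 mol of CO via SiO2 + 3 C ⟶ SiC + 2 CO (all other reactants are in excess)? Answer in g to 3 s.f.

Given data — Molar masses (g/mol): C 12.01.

2920 g

n(CO) = 162.0 mol
n(C) = (3/2) × 162.0 = 243.0 mol
mass = 243.0 × 12.01 = 2918 g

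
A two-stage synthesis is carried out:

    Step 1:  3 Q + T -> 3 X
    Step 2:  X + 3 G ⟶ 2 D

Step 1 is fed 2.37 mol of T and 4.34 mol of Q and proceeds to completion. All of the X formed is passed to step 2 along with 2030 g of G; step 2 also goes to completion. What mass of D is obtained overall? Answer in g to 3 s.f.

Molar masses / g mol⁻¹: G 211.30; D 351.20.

Step 1:
n(T) = 2.370 mol
n(Q) = 4.340 mol
n/ν → T: 2.370, Q: 1.447; Q is limiting.
n(X) produced = (3/3) × 4.340 = 4.340 mol
Step 2:
n(X) available = 4.340 mol
n(G) = 2030 / 211.30 = 9.607 mol
n/ν → X: 4.340, G: 3.202; G is limiting.
n(D) = (2/3) × 9.607 = 6.405 mol
mass = 6.405 × 351.20 = 2249 g

2250 g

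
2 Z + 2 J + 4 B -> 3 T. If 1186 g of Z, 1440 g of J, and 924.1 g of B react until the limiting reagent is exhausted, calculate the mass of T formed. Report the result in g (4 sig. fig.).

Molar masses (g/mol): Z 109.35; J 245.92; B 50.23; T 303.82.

2669 g

n(Z) = 1186 / 109.35 = 10.85 mol
n(J) = 1440 / 245.92 = 5.856 mol
n(B) = 924.1 / 50.23 = 18.40 mol
n/ν for Z = 10.85/2 = 5.425
n/ν for J = 5.856/2 = 2.928
n/ν for B = 18.40/4 = 4.600
Smallest n/ν is J → limiting reagent.
n(T) = (3/2) × 5.856 = 8.784 mol
mass = 8.784 × 303.82 = 2669 g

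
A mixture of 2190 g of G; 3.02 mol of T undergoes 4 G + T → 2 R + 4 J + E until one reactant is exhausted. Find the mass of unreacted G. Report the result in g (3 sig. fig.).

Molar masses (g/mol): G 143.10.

461 g

n(G) = 2190 / 143.10 = 15.30 mol
n(T) = 3.020 mol
n/ν for G = 15.30/4 = 3.825
n/ν for T = 3.020/1 = 3.020
Smallest n/ν is T → limiting reagent.
G consumed = (4/1) × 3.020 = 12.08 mol
G remaining = 15.30 − 12.08 = 3.220 mol
mass = 3.220 × 143.10 = 460.8 g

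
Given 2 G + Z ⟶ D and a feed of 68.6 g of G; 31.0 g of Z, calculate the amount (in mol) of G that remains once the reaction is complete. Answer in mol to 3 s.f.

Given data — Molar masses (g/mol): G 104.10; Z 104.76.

0.0672 mol

n(G) = 68.60 / 104.10 = 0.6590 mol
n(Z) = 31.00 / 104.76 = 0.2959 mol
n/ν → G: 0.3295, Z: 0.2959; Z is limiting.
G consumed = (2/1) × 0.2959 = 0.5918 mol
G remaining = 0.6590 − 0.5918 = 0.06720 mol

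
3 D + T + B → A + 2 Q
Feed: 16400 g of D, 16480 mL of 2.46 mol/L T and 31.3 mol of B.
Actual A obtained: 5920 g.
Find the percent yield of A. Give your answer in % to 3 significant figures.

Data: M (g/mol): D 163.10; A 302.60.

n(D) = 16400 / 163.10 = 100.6 mol
n(T) = 2.46 × 16480/1000 = 40.54 mol
n(B) = 31.30 mol
n/ν → D: 33.53, T: 40.54, B: 31.30; B is limiting.
theoretical n(A) = (1/1) × 31.30 = 31.30 mol → 9471 g
% yield = 5920 / 9471 × 100 = 62.51 %

62.5 %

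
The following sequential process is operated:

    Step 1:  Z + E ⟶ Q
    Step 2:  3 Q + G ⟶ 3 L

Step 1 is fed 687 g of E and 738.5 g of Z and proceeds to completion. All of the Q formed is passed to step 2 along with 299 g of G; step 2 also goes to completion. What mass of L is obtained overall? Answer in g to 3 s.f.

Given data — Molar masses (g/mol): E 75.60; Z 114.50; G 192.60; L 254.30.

1180 g

Step 1:
n(E) = 687.0 / 75.60 = 9.087 mol
n(Z) = 738.5 / 114.50 = 6.450 mol
n/ν for E = 9.087/1 = 9.087
n/ν for Z = 6.450/1 = 6.450
Smallest n/ν is Z → limiting reagent.
n(Q) produced = (1/1) × 6.450 = 6.450 mol
Step 2:
n(Q) available = 6.450 mol
n(G) = 299.0 / 192.60 = 1.552 mol
n/ν for Q = 6.450/3 = 2.150
n/ν for G = 1.552/1 = 1.552
Smallest n/ν is G → limiting reagent.
n(L) = (3/1) × 1.552 = 4.656 mol
mass = 4.656 × 254.30 = 1184 g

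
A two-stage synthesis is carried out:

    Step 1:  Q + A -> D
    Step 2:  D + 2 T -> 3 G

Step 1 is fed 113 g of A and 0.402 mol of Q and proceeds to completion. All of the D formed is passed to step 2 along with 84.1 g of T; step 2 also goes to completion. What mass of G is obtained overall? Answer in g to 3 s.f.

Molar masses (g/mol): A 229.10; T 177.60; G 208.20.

Step 1:
n(A) = 113.0 / 229.10 = 0.4932 mol
n(Q) = 0.4020 mol
n/ν for A = 0.4932/1 = 0.4932
n/ν for Q = 0.4020/1 = 0.4020
Smallest n/ν is Q → limiting reagent.
n(D) produced = (1/1) × 0.4020 = 0.4020 mol
Step 2:
n(D) available = 0.4020 mol
n(T) = 84.10 / 177.60 = 0.4735 mol
n/ν for D = 0.4020/1 = 0.4020
n/ν for T = 0.4735/2 = 0.2368
Smallest n/ν is T → limiting reagent.
n(G) = (3/2) × 0.4735 = 0.7103 mol
mass = 0.7103 × 208.20 = 147.9 g

148 g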